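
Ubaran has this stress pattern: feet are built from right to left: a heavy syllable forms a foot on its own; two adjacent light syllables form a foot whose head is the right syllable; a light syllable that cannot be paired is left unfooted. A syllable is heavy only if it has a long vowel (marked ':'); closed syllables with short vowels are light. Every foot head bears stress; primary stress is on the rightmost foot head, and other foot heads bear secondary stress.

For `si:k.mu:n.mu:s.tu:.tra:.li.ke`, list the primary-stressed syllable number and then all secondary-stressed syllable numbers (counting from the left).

Weights: 1 si:k H, 2 mu:n H, 3 mu:s H, 4 tu: H, 5 tra: H, 6 li L, 7 ke L.
Parse right to left (heavy = foot alone; LL = one foot; stranded L unfooted): (ˈsi:k) (ˈmu:n) (ˈmu:s) (ˈtu:) (ˈtra:) (li.ˈke).
Foot heads: 1, 2, 3, 4, 5, 7.
Primary stress on the rightmost head = syllable 7.
Secondary stress on 1, 2, 3, 4, 5: ˌsi:k.ˌmu:n.ˌmu:s.ˌtu:.ˌtra:.li.ˈke.

primary 7, secondary 1, 2, 3, 4, 5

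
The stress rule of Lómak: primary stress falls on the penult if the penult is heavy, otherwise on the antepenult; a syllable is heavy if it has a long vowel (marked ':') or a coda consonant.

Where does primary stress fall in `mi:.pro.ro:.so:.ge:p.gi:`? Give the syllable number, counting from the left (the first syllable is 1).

5

Weights: 4 so: H, 5 ge:p H, 6 gi: H.
The penult (syllable 5, ge:p) is heavy, so it takes stress.
Primary stress: syllable 5 → mi:.pro.ro:.so:.ˈge:p.gi:.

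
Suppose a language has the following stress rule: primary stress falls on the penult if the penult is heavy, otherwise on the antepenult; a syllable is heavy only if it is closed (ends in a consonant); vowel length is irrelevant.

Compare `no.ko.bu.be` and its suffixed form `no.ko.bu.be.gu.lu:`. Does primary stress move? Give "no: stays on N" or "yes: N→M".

yes: 2→4

Base `no.ko.bu.be` (4 syllables):
  Weights: 2 ko L, 3 bu L, 4 be L.
  The penult (syllable 3, bu) is light, so stress falls on the antepenult (syllable 2, ko).
  → primary stress on syllable 2.
Suffixed `no.ko.bu.be.gu.lu:` (6 syllables):
  Weights: 4 be L, 5 gu L, 6 lu: L.
  The penult (syllable 5, gu) is light, so stress falls on the antepenult (syllable 4, be).
  → primary stress on syllable 4.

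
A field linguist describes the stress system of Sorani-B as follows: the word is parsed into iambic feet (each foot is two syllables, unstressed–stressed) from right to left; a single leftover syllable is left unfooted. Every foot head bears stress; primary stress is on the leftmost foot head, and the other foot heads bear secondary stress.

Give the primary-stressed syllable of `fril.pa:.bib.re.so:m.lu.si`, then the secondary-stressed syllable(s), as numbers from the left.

primary 3, secondary 5, 7

Parse right to left into iambic (σˈσ) feet: fril (pa:.ˈbib) (re.ˈso:m) (lu.ˈsi). Syllable 1 is left unfooted.
Foot heads (stressed positions): 3, 5, 7.
End Rule Leftmost: primary stress on the leftmost head = syllable 3.
Secondary stress on 5, 7: fril.pa:.ˈbib.re.ˌso:m.lu.ˌsi.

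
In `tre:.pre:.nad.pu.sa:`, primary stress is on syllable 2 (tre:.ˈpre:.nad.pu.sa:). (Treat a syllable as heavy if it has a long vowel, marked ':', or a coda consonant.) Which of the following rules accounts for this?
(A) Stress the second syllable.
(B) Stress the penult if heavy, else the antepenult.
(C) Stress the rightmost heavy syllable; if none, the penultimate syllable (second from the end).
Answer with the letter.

A

Rule A → syllable 2 ✓.
Rule B → syllable 3 (observed: 2).
Rule C → syllable 5 (observed: 2).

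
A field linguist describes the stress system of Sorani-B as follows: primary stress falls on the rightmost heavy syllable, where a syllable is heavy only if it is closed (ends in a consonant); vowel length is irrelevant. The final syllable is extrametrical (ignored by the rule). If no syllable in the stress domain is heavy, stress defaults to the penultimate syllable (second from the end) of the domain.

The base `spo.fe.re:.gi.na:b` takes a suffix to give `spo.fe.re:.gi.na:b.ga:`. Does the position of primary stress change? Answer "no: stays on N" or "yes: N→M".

yes: 3→5

Base `spo.fe.re:.gi.na:b` (5 syllables):
  The final syllable (5, na:b) is extrametrical; the stress domain is syllables 1–4.
  Weights: 1 spo L, 2 fe L, 3 re: L, 4 gi L.
  No heavy syllable in the domain; default to the penultimate syllable (second from the end) of the domain = syllable 3.
  → primary stress on syllable 3.
Suffixed `spo.fe.re:.gi.na:b.ga:` (6 syllables):
  The final syllable (6, ga:) is extrametrical; the stress domain is syllables 1–5.
  Weights: 1 spo L, 2 fe L, 3 re: L, 4 gi L, 5 na:b H.
  Heavy syllables in the domain: 5. The rightmost is syllable 5 (na:b).
  → primary stress on syllable 5.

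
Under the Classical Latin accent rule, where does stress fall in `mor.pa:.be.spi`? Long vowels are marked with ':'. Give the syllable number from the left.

Classical Latin: stress the penult if heavy (long vowel or closed), else the antepenult.
Weights: 2 pa: H, 3 be L, 4 spi L.
The penult (syllable 3, be) is light, so stress falls on the antepenult (syllable 2, pa:).
Stress on syllable 2: mor.ˈpa:.be.spi.

2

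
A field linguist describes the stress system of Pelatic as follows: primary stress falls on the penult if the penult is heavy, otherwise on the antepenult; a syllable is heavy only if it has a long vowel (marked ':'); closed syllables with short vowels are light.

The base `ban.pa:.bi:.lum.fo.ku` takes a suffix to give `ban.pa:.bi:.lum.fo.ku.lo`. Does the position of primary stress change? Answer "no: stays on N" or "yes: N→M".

Base `ban.pa:.bi:.lum.fo.ku` (6 syllables):
  Weights: 4 lum L, 5 fo L, 6 ku L.
  The penult (syllable 5, fo) is light, so stress falls on the antepenult (syllable 4, lum).
  → primary stress on syllable 4.
Suffixed `ban.pa:.bi:.lum.fo.ku.lo` (7 syllables):
  Weights: 5 fo L, 6 ku L, 7 lo L.
  The penult (syllable 6, ku) is light, so stress falls on the antepenult (syllable 5, fo).
  → primary stress on syllable 5.

yes: 4→5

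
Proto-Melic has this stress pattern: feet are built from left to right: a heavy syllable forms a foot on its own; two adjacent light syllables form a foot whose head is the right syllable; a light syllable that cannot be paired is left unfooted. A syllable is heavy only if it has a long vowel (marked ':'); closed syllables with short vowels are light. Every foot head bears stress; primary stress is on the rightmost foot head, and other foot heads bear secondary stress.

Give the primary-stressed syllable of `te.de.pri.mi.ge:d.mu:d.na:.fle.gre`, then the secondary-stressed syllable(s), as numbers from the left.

Weights: 1 te L, 2 de L, 3 pri L, 4 mi L, 5 ge:d H, 6 mu:d H, 7 na: H, 8 fle L, 9 gre L.
Parse left to right (heavy = foot alone; LL = one foot; stranded L unfooted): (te.ˈde) (pri.ˈmi) (ˈge:d) (ˈmu:d) (ˈna:) (fle.ˈgre).
Foot heads: 2, 4, 5, 6, 7, 9.
Primary stress on the rightmost head = syllable 9.
Secondary stress on 2, 4, 5, 6, 7: te.ˌde.pri.ˌmi.ˌge:d.ˌmu:d.ˌna:.fle.ˈgre.

primary 9, secondary 2, 4, 5, 6, 7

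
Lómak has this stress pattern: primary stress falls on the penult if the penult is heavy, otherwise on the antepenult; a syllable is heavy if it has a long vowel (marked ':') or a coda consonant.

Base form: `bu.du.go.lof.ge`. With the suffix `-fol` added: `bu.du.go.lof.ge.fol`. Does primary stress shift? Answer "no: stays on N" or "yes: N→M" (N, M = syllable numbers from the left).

Base `bu.du.go.lof.ge` (5 syllables):
  Weights: 3 go L, 4 lof H, 5 ge L.
  The penult (syllable 4, lof) is heavy, so it takes stress.
  → primary stress on syllable 4.
Suffixed `bu.du.go.lof.ge.fol` (6 syllables):
  Weights: 4 lof H, 5 ge L, 6 fol H.
  The penult (syllable 5, ge) is light, so stress falls on the antepenult (syllable 4, lof).
  → primary stress on syllable 4.

no: stays on 4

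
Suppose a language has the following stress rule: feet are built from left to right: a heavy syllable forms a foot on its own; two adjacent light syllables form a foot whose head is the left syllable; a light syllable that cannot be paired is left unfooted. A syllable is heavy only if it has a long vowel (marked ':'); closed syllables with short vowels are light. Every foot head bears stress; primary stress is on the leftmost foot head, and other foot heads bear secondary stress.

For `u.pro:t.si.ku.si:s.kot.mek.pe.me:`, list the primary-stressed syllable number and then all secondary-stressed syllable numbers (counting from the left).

Weights: 1 u L, 2 pro:t H, 3 si L, 4 ku L, 5 si:s H, 6 kot L, 7 mek L, 8 pe L, 9 me: H.
Parse left to right (heavy = foot alone; LL = one foot; stranded L unfooted): u (ˈpro:t) (ˈsi.ku) (ˈsi:s) (ˈkot.mek) pe (ˈme:).
Foot heads: 2, 3, 5, 6, 9.
Primary stress on the leftmost head = syllable 2.
Secondary stress on 3, 5, 6, 9: u.ˈpro:t.ˌsi.ku.ˌsi:s.ˌkot.mek.pe.ˌme:.

primary 2, secondary 3, 5, 6, 9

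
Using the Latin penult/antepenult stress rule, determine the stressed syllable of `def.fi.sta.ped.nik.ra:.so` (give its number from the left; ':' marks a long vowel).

6

Classical Latin: stress the penult if heavy (long vowel or closed), else the antepenult.
Weights: 5 nik H, 6 ra: H, 7 so L.
The penult (syllable 6, ra:) is heavy, so it takes stress.
Stress on syllable 6: def.fi.sta.ped.nik.ˈra:.so.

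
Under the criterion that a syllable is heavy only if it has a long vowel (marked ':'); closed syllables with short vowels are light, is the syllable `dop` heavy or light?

light

`dop`: short vowel, closed (coda /p/). Short vowel → light.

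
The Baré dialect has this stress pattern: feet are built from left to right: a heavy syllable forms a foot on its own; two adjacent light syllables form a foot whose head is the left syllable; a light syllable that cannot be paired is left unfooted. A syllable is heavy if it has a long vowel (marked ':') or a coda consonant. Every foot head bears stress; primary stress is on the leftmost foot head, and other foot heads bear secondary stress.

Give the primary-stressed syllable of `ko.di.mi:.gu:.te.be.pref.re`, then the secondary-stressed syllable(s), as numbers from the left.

primary 1, secondary 3, 4, 5, 7

Weights: 1 ko L, 2 di L, 3 mi: H, 4 gu: H, 5 te L, 6 be L, 7 pref H, 8 re L.
Parse left to right (heavy = foot alone; LL = one foot; stranded L unfooted): (ˈko.di) (ˈmi:) (ˈgu:) (ˈte.be) (ˈpref) re.
Foot heads: 1, 3, 4, 5, 7.
Primary stress on the leftmost head = syllable 1.
Secondary stress on 3, 4, 5, 7: ˈko.di.ˌmi:.ˌgu:.ˌte.be.ˌpref.re.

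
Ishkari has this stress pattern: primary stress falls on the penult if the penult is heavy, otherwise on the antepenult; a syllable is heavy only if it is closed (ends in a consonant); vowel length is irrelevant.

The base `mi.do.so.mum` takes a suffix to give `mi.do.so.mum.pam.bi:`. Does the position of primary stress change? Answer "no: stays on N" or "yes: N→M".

yes: 2→5

Base `mi.do.so.mum` (4 syllables):
  Weights: 2 do L, 3 so L, 4 mum H.
  The penult (syllable 3, so) is light, so stress falls on the antepenult (syllable 2, do).
  → primary stress on syllable 2.
Suffixed `mi.do.so.mum.pam.bi:` (6 syllables):
  Weights: 4 mum H, 5 pam H, 6 bi: L.
  The penult (syllable 5, pam) is heavy, so it takes stress.
  → primary stress on syllable 5.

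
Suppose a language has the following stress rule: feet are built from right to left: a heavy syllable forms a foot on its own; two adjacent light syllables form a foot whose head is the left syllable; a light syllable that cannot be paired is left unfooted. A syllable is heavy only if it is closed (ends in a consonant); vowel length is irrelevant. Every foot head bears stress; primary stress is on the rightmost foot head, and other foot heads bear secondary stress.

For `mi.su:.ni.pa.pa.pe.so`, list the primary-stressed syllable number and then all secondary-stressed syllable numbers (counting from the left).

primary 6, secondary 2, 4

Weights: 1 mi L, 2 su: L, 3 ni L, 4 pa L, 5 pa L, 6 pe L, 7 so L.
Parse right to left (heavy = foot alone; LL = one foot; stranded L unfooted): mi (ˈsu:.ni) (ˈpa.pa) (ˈpe.so).
Foot heads: 2, 4, 6.
Primary stress on the rightmost head = syllable 6.
Secondary stress on 2, 4: mi.ˌsu:.ni.ˌpa.pa.ˈpe.so.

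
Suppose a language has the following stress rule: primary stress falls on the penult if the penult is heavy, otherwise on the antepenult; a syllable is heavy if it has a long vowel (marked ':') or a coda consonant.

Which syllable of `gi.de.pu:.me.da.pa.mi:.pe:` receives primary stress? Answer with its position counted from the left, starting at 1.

7

Weights: 6 pa L, 7 mi: H, 8 pe: H.
The penult (syllable 7, mi:) is heavy, so it takes stress.
Primary stress: syllable 7 → gi.de.pu:.me.da.pa.ˈmi:.pe:.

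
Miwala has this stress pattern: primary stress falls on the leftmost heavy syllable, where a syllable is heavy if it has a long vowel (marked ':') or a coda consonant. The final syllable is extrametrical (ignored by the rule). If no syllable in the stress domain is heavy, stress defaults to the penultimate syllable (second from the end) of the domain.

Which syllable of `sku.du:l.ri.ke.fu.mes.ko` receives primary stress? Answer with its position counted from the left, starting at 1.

2

The final syllable (7, ko) is extrametrical; the stress domain is syllables 1–6.
Weights: 1 sku L, 2 du:l H, 3 ri L, 4 ke L, 5 fu L, 6 mes H.
Heavy syllables in the domain: 2, 6. The leftmost is syllable 2 (du:l).
Primary stress: syllable 2 → sku.ˈdu:l.ri.ke.fu.mes.ko.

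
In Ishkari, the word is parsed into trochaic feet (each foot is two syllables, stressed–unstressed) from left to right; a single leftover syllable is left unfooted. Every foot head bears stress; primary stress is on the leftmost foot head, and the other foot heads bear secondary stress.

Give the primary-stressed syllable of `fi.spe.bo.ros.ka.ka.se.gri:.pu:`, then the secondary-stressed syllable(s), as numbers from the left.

Parse left to right into trochaic (ˈσσ) feet: (ˈfi.spe) (ˈbo.ros) (ˈka.ka) (ˈse.gri:) pu:. Syllable 9 is left unfooted.
Foot heads (stressed positions): 1, 3, 5, 7.
End Rule Leftmost: primary stress on the leftmost head = syllable 1.
Secondary stress on 3, 5, 7: ˈfi.spe.ˌbo.ros.ˌka.ka.ˌse.gri:.pu:.

primary 1, secondary 3, 5, 7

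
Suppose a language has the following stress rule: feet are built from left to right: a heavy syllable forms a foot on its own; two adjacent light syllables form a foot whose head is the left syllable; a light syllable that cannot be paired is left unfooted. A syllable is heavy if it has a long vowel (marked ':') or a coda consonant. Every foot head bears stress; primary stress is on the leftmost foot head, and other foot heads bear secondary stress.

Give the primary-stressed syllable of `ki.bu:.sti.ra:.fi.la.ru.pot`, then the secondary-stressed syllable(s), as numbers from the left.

Weights: 1 ki L, 2 bu: H, 3 sti L, 4 ra: H, 5 fi L, 6 la L, 7 ru L, 8 pot H.
Parse left to right (heavy = foot alone; LL = one foot; stranded L unfooted): ki (ˈbu:) sti (ˈra:) (ˈfi.la) ru (ˈpot).
Foot heads: 2, 4, 5, 8.
Primary stress on the leftmost head = syllable 2.
Secondary stress on 4, 5, 8: ki.ˈbu:.sti.ˌra:.ˌfi.la.ru.ˌpot.

primary 2, secondary 4, 5, 8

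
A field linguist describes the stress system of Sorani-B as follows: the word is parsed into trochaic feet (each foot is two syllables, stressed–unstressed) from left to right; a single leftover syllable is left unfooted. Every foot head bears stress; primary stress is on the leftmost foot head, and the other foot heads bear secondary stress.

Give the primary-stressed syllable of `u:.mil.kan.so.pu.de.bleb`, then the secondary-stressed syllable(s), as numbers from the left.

Parse left to right into trochaic (ˈσσ) feet: (ˈu:.mil) (ˈkan.so) (ˈpu.de) bleb. Syllable 7 is left unfooted.
Foot heads (stressed positions): 1, 3, 5.
End Rule Leftmost: primary stress on the leftmost head = syllable 1.
Secondary stress on 3, 5: ˈu:.mil.ˌkan.so.ˌpu.de.bleb.

primary 1, secondary 3, 5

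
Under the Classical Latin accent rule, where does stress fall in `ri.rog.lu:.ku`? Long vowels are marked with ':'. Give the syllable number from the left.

Classical Latin: stress the penult if heavy (long vowel or closed), else the antepenult.
Weights: 2 rog H, 3 lu: H, 4 ku L.
The penult (syllable 3, lu:) is heavy, so it takes stress.
Stress on syllable 3: ri.rog.ˈlu:.ku.

3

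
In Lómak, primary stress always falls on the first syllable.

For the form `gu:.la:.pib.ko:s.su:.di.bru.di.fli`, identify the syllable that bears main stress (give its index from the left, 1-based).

1

The word has 9 syllables; the first syllable is syllable 1 (gu:).
Primary stress: syllable 1 → ˈgu:.la:.pib.ko:s.su:.di.bru.di.fli.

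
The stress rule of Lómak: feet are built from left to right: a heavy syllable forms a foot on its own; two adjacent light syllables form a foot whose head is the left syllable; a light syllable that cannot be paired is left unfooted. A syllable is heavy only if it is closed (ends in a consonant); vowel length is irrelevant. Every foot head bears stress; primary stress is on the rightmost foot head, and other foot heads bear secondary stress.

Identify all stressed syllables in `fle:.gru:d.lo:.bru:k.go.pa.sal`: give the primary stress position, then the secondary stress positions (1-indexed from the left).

Weights: 1 fle: L, 2 gru:d H, 3 lo: L, 4 bru:k H, 5 go L, 6 pa L, 7 sal H.
Parse left to right (heavy = foot alone; LL = one foot; stranded L unfooted): fle: (ˈgru:d) lo: (ˈbru:k) (ˈgo.pa) (ˈsal).
Foot heads: 2, 4, 5, 7.
Primary stress on the rightmost head = syllable 7.
Secondary stress on 2, 4, 5: fle:.ˌgru:d.lo:.ˌbru:k.ˌgo.pa.ˈsal.

primary 7, secondary 2, 4, 5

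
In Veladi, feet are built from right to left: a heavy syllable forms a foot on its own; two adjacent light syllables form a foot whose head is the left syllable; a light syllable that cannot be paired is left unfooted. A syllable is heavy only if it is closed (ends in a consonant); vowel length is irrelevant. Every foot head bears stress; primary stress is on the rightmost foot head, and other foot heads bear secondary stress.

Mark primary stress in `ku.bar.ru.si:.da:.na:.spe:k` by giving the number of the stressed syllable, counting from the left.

Weights: 1 ku L, 2 bar H, 3 ru L, 4 si: L, 5 da: L, 6 na: L, 7 spe:k H.
Parse right to left (heavy = foot alone; LL = one foot; stranded L unfooted): ku (ˈbar) (ˈru.si:) (ˈda:.na:) (ˈspe:k).
Foot heads: 2, 3, 5, 7.
Primary stress on the rightmost head = syllable 7.
Primary stress: syllable 7 → ku.bar.ru.si:.da:.na:.ˈspe:k.

7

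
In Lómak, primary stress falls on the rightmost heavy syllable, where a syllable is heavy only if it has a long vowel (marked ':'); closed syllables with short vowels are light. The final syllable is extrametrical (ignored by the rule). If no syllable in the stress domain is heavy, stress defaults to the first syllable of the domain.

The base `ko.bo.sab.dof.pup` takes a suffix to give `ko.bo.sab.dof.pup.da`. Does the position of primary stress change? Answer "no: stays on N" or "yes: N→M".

Base `ko.bo.sab.dof.pup` (5 syllables):
  The final syllable (5, pup) is extrametrical; the stress domain is syllables 1–4.
  Weights: 1 ko L, 2 bo L, 3 sab L, 4 dof L.
  No heavy syllable in the domain; default to the first syllable of the domain = syllable 1.
  → primary stress on syllable 1.
Suffixed `ko.bo.sab.dof.pup.da` (6 syllables):
  The final syllable (6, da) is extrametrical; the stress domain is syllables 1–5.
  Weights: 1 ko L, 2 bo L, 3 sab L, 4 dof L, 5 pup L.
  No heavy syllable in the domain; default to the first syllable of the domain = syllable 1.
  → primary stress on syllable 1.

no: stays on 1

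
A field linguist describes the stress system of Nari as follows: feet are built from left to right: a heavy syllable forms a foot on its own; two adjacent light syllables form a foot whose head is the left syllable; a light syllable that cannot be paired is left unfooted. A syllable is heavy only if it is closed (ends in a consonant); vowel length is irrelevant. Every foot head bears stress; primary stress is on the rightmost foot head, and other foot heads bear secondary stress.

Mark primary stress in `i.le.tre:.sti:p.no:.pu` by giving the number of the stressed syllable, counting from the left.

5

Weights: 1 i L, 2 le L, 3 tre: L, 4 sti:p H, 5 no: L, 6 pu L.
Parse left to right (heavy = foot alone; LL = one foot; stranded L unfooted): (ˈi.le) tre: (ˈsti:p) (ˈno:.pu).
Foot heads: 1, 4, 5.
Primary stress on the rightmost head = syllable 5.
Primary stress: syllable 5 → i.le.tre:.sti:p.ˈno:.pu.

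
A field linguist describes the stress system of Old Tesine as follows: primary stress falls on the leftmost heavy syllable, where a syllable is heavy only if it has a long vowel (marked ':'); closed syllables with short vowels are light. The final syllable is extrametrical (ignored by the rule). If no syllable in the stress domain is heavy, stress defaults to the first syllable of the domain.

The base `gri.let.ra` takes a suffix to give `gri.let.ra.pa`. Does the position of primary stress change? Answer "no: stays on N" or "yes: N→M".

no: stays on 1

Base `gri.let.ra` (3 syllables):
  The final syllable (3, ra) is extrametrical; the stress domain is syllables 1–2.
  Weights: 1 gri L, 2 let L.
  No heavy syllable in the domain; default to the first syllable of the domain = syllable 1.
  → primary stress on syllable 1.
Suffixed `gri.let.ra.pa` (4 syllables):
  The final syllable (4, pa) is extrametrical; the stress domain is syllables 1–3.
  Weights: 1 gri L, 2 let L, 3 ra L.
  No heavy syllable in the domain; default to the first syllable of the domain = syllable 1.
  → primary stress on syllable 1.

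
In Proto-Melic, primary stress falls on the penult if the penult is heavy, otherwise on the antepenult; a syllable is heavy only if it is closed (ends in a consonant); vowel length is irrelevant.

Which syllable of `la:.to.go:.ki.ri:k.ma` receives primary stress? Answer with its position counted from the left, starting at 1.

Weights: 4 ki L, 5 ri:k H, 6 ma L.
The penult (syllable 5, ri:k) is heavy, so it takes stress.
Primary stress: syllable 5 → la:.to.go:.ki.ˈri:k.ma.

5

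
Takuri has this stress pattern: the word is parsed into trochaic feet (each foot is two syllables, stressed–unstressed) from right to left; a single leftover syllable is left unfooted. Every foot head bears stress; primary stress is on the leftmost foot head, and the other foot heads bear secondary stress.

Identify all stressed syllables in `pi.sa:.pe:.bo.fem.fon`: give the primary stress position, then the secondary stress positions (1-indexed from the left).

Parse right to left into trochaic (ˈσσ) feet: (ˈpi.sa:) (ˈpe:.bo) (ˈfem.fon).
Foot heads (stressed positions): 1, 3, 5.
End Rule Leftmost: primary stress on the leftmost head = syllable 1.
Secondary stress on 3, 5: ˈpi.sa:.ˌpe:.bo.ˌfem.fon.

primary 1, secondary 3, 5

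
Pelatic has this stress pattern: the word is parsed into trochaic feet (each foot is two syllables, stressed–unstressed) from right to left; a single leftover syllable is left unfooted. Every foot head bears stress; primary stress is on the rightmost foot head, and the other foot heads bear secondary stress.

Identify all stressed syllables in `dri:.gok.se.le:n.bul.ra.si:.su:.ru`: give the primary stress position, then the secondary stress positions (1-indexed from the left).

primary 8, secondary 2, 4, 6

Parse right to left into trochaic (ˈσσ) feet: dri: (ˈgok.se) (ˈle:n.bul) (ˈra.si:) (ˈsu:.ru). Syllable 1 is left unfooted.
Foot heads (stressed positions): 2, 4, 6, 8.
End Rule Rightmost: primary stress on the rightmost head = syllable 8.
Secondary stress on 2, 4, 6: dri:.ˌgok.se.ˌle:n.bul.ˌra.si:.ˈsu:.ru.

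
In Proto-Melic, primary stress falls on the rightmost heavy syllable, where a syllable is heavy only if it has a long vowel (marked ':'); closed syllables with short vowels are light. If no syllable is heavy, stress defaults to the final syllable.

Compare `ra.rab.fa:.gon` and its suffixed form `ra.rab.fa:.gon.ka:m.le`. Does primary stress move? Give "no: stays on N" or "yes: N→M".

yes: 3→5

Base `ra.rab.fa:.gon` (4 syllables):
  Weights: 1 ra L, 2 rab L, 3 fa: H, 4 gon L.
  Heavy syllables in the domain: 3. The rightmost is syllable 3 (fa:).
  → primary stress on syllable 3.
Suffixed `ra.rab.fa:.gon.ka:m.le` (6 syllables):
  Weights: 1 ra L, 2 rab L, 3 fa: H, 4 gon L, 5 ka:m H, 6 le L.
  Heavy syllables in the domain: 3, 5. The rightmost is syllable 5 (ka:m).
  → primary stress on syllable 5.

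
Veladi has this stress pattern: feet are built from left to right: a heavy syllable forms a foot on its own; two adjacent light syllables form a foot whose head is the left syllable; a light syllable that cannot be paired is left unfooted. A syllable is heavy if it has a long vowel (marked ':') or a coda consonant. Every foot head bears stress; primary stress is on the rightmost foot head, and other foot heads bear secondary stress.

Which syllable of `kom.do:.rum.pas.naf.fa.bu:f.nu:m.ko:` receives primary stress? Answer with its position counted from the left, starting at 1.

9

Weights: 1 kom H, 2 do: H, 3 rum H, 4 pas H, 5 naf H, 6 fa L, 7 bu:f H, 8 nu:m H, 9 ko: H.
Parse left to right (heavy = foot alone; LL = one foot; stranded L unfooted): (ˈkom) (ˈdo:) (ˈrum) (ˈpas) (ˈnaf) fa (ˈbu:f) (ˈnu:m) (ˈko:).
Foot heads: 1, 2, 3, 4, 5, 7, 8, 9.
Primary stress on the rightmost head = syllable 9.
Primary stress: syllable 9 → kom.do:.rum.pas.naf.fa.bu:f.nu:m.ˈko:.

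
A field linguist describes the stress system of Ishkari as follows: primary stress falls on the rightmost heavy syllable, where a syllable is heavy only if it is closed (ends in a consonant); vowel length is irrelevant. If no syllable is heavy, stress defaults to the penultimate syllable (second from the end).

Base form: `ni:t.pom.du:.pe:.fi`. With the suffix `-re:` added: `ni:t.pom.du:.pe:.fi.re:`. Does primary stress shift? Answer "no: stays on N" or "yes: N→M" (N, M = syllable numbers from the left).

Base `ni:t.pom.du:.pe:.fi` (5 syllables):
  Weights: 1 ni:t H, 2 pom H, 3 du: L, 4 pe: L, 5 fi L.
  Heavy syllables in the domain: 1, 2. The rightmost is syllable 2 (pom).
  → primary stress on syllable 2.
Suffixed `ni:t.pom.du:.pe:.fi.re:` (6 syllables):
  Weights: 1 ni:t H, 2 pom H, 3 du: L, 4 pe: L, 5 fi L, 6 re: L.
  Heavy syllables in the domain: 1, 2. The rightmost is syllable 2 (pom).
  → primary stress on syllable 2.

no: stays on 2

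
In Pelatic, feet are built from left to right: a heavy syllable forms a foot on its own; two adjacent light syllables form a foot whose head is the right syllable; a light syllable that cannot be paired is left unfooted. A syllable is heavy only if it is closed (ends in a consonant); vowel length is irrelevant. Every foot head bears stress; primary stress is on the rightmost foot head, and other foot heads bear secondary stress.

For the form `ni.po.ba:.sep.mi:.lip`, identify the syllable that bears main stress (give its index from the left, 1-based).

Weights: 1 ni L, 2 po L, 3 ba: L, 4 sep H, 5 mi: L, 6 lip H.
Parse left to right (heavy = foot alone; LL = one foot; stranded L unfooted): (ni.ˈpo) ba: (ˈsep) mi: (ˈlip).
Foot heads: 2, 4, 6.
Primary stress on the rightmost head = syllable 6.
Primary stress: syllable 6 → ni.po.ba:.sep.mi:.ˈlip.

6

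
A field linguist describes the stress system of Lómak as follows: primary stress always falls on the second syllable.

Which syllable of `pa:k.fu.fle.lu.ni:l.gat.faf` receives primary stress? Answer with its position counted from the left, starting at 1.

2

The word has 7 syllables; the second syllable is syllable 2 (fu).
Primary stress: syllable 2 → pa:k.ˈfu.fle.lu.ni:l.gat.faf.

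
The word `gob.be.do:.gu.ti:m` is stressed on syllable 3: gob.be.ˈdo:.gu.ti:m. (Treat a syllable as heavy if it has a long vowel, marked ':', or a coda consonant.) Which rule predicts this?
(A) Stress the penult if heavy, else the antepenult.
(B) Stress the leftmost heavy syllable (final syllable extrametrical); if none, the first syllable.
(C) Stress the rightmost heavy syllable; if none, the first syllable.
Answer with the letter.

Rule A → syllable 3 ✓.
Rule B → syllable 1 (observed: 3).
Rule C → syllable 5 (observed: 3).

A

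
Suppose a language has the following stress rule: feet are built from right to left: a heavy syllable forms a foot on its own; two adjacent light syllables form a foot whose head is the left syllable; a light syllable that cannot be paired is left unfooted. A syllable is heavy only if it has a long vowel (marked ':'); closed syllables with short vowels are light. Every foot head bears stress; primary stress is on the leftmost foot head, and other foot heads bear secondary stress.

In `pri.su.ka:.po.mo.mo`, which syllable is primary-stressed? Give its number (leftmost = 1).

1

Weights: 1 pri L, 2 su L, 3 ka: H, 4 po L, 5 mo L, 6 mo L.
Parse right to left (heavy = foot alone; LL = one foot; stranded L unfooted): (ˈpri.su) (ˈka:) po (ˈmo.mo).
Foot heads: 1, 3, 5.
Primary stress on the leftmost head = syllable 1.
Primary stress: syllable 1 → ˈpri.su.ka:.po.mo.mo.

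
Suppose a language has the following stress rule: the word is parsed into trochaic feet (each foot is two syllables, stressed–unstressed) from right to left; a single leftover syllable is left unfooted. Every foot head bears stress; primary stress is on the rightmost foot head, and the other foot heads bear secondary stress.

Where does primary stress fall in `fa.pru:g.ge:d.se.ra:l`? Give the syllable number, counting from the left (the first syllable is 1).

Parse right to left into trochaic (ˈσσ) feet: fa (ˈpru:g.ge:d) (ˈse.ra:l). Syllable 1 is left unfooted.
Foot heads (stressed positions): 2, 4.
End Rule Rightmost: primary stress on the rightmost head = syllable 4.
Primary stress: syllable 4 → fa.pru:g.ge:d.ˈse.ra:l.

4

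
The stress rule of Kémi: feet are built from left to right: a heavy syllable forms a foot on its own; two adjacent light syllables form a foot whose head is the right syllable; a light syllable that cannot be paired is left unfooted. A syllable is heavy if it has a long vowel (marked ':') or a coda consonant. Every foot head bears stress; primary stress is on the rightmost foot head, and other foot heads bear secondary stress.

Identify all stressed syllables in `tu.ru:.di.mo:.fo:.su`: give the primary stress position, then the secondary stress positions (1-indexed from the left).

Weights: 1 tu L, 2 ru: H, 3 di L, 4 mo: H, 5 fo: H, 6 su L.
Parse left to right (heavy = foot alone; LL = one foot; stranded L unfooted): tu (ˈru:) di (ˈmo:) (ˈfo:) su.
Foot heads: 2, 4, 5.
Primary stress on the rightmost head = syllable 5.
Secondary stress on 2, 4: tu.ˌru:.di.ˌmo:.ˈfo:.su.

primary 5, secondary 2, 4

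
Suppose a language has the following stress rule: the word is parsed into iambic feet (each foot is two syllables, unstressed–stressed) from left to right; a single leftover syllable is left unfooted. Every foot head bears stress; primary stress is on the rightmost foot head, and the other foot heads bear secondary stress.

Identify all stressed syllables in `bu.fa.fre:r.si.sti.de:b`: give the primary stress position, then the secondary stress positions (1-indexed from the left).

Parse left to right into iambic (σˈσ) feet: (bu.ˈfa) (fre:r.ˈsi) (sti.ˈde:b).
Foot heads (stressed positions): 2, 4, 6.
End Rule Rightmost: primary stress on the rightmost head = syllable 6.
Secondary stress on 2, 4: bu.ˌfa.fre:r.ˌsi.sti.ˈde:b.

primary 6, secondary 2, 4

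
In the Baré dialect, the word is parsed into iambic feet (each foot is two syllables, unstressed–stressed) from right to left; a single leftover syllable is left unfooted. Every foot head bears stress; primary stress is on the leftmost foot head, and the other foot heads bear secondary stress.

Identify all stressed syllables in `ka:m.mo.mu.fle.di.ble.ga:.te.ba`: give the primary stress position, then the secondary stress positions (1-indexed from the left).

Parse right to left into iambic (σˈσ) feet: ka:m (mo.ˈmu) (fle.ˈdi) (ble.ˈga:) (te.ˈba). Syllable 1 is left unfooted.
Foot heads (stressed positions): 3, 5, 7, 9.
End Rule Leftmost: primary stress on the leftmost head = syllable 3.
Secondary stress on 5, 7, 9: ka:m.mo.ˈmu.fle.ˌdi.ble.ˌga:.te.ˌba.

primary 3, secondary 5, 7, 9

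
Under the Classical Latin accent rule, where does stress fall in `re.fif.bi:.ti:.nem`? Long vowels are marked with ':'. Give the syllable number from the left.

Classical Latin: stress the penult if heavy (long vowel or closed), else the antepenult.
Weights: 3 bi: H, 4 ti: H, 5 nem H.
The penult (syllable 4, ti:) is heavy, so it takes stress.
Stress on syllable 4: re.fif.bi:.ˈti:.nem.

4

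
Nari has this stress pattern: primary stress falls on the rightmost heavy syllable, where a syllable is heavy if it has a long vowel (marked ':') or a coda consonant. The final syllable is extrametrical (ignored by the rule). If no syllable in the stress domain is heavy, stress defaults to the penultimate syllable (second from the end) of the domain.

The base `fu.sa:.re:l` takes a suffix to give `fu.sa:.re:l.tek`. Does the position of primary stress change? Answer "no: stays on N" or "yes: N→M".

Base `fu.sa:.re:l` (3 syllables):
  The final syllable (3, re:l) is extrametrical; the stress domain is syllables 1–2.
  Weights: 1 fu L, 2 sa: H.
  Heavy syllables in the domain: 2. The rightmost is syllable 2 (sa:).
  → primary stress on syllable 2.
Suffixed `fu.sa:.re:l.tek` (4 syllables):
  The final syllable (4, tek) is extrametrical; the stress domain is syllables 1–3.
  Weights: 1 fu L, 2 sa: H, 3 re:l H.
  Heavy syllables in the domain: 2, 3. The rightmost is syllable 3 (re:l).
  → primary stress on syllable 3.

yes: 2→3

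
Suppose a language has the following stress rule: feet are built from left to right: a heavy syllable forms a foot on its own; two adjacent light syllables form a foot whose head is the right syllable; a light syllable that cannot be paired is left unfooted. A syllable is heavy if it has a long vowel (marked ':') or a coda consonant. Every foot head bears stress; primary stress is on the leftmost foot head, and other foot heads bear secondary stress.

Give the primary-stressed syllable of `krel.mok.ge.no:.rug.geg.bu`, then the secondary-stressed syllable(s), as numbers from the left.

Weights: 1 krel H, 2 mok H, 3 ge L, 4 no: H, 5 rug H, 6 geg H, 7 bu L.
Parse left to right (heavy = foot alone; LL = one foot; stranded L unfooted): (ˈkrel) (ˈmok) ge (ˈno:) (ˈrug) (ˈgeg) bu.
Foot heads: 1, 2, 4, 5, 6.
Primary stress on the leftmost head = syllable 1.
Secondary stress on 2, 4, 5, 6: ˈkrel.ˌmok.ge.ˌno:.ˌrug.ˌgeg.bu.

primary 1, secondary 2, 4, 5, 6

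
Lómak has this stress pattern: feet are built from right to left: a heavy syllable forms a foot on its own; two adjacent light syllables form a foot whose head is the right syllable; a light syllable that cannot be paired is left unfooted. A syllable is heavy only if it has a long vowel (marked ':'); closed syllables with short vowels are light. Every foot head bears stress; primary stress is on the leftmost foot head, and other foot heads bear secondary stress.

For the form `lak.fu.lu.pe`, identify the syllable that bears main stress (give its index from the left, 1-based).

2

Weights: 1 lak L, 2 fu L, 3 lu L, 4 pe L.
Parse right to left (heavy = foot alone; LL = one foot; stranded L unfooted): (lak.ˈfu) (lu.ˈpe).
Foot heads: 2, 4.
Primary stress on the leftmost head = syllable 2.
Primary stress: syllable 2 → lak.ˈfu.lu.pe.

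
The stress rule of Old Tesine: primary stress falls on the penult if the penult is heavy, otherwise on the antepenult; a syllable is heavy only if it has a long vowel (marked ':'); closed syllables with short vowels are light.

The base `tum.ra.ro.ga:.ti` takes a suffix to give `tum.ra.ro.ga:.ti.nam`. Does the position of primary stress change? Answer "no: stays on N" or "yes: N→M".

Base `tum.ra.ro.ga:.ti` (5 syllables):
  Weights: 3 ro L, 4 ga: H, 5 ti L.
  The penult (syllable 4, ga:) is heavy, so it takes stress.
  → primary stress on syllable 4.
Suffixed `tum.ra.ro.ga:.ti.nam` (6 syllables):
  Weights: 4 ga: H, 5 ti L, 6 nam L.
  The penult (syllable 5, ti) is light, so stress falls on the antepenult (syllable 4, ga:).
  → primary stress on syllable 4.

no: stays on 4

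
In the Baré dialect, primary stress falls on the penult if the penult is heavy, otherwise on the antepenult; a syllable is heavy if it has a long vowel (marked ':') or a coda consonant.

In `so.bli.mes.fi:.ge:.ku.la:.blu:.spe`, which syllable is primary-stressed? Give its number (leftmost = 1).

8

Weights: 7 la: H, 8 blu: H, 9 spe L.
The penult (syllable 8, blu:) is heavy, so it takes stress.
Primary stress: syllable 8 → so.bli.mes.fi:.ge:.ku.la:.ˈblu:.spe.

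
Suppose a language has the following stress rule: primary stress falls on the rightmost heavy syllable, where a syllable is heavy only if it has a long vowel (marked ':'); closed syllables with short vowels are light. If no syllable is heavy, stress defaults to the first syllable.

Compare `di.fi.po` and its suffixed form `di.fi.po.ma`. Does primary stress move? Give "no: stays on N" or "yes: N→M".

Base `di.fi.po` (3 syllables):
  Weights: 1 di L, 2 fi L, 3 po L.
  No heavy syllable in the domain; default to the first syllable = syllable 1.
  → primary stress on syllable 1.
Suffixed `di.fi.po.ma` (4 syllables):
  Weights: 1 di L, 2 fi L, 3 po L, 4 ma L.
  No heavy syllable in the domain; default to the first syllable = syllable 1.
  → primary stress on syllable 1.

no: stays on 1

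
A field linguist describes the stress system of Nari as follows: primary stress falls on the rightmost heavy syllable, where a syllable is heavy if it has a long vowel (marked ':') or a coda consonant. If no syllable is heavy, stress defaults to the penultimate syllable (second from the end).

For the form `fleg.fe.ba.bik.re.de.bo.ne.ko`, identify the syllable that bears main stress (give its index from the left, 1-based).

Weights: 1 fleg H, 2 fe L, 3 ba L, 4 bik H, 5 re L, 6 de L, 7 bo L, 8 ne L, 9 ko L.
Heavy syllables in the domain: 1, 4. The rightmost is syllable 4 (bik).
Primary stress: syllable 4 → fleg.fe.ba.ˈbik.re.de.bo.ne.ko.

4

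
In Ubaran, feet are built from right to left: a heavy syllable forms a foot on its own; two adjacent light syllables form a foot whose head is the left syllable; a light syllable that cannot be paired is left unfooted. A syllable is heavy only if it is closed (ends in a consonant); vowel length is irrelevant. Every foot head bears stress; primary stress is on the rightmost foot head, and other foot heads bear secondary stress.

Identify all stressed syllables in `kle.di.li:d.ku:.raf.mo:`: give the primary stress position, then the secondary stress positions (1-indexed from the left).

primary 5, secondary 1, 3

Weights: 1 kle L, 2 di L, 3 li:d H, 4 ku: L, 5 raf H, 6 mo: L.
Parse right to left (heavy = foot alone; LL = one foot; stranded L unfooted): (ˈkle.di) (ˈli:d) ku: (ˈraf) mo:.
Foot heads: 1, 3, 5.
Primary stress on the rightmost head = syllable 5.
Secondary stress on 1, 3: ˌkle.di.ˌli:d.ku:.ˈraf.mo:.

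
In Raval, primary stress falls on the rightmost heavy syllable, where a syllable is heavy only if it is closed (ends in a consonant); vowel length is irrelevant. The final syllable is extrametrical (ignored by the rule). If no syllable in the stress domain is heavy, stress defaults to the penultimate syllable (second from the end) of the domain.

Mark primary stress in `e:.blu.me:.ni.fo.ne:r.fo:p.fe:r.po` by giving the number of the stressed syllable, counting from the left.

The final syllable (9, po) is extrametrical; the stress domain is syllables 1–8.
Weights: 1 e: L, 2 blu L, 3 me: L, 4 ni L, 5 fo L, 6 ne:r H, 7 fo:p H, 8 fe:r H.
Heavy syllables in the domain: 6, 7, 8. The rightmost is syllable 8 (fe:r).
Primary stress: syllable 8 → e:.blu.me:.ni.fo.ne:r.fo:p.ˈfe:r.po.

8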